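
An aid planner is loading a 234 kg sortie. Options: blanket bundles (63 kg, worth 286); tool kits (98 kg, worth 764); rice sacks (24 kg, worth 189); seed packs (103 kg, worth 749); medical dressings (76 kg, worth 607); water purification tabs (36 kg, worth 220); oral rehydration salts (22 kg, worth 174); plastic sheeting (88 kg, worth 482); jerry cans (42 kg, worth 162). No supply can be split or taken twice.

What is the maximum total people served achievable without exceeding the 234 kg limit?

1780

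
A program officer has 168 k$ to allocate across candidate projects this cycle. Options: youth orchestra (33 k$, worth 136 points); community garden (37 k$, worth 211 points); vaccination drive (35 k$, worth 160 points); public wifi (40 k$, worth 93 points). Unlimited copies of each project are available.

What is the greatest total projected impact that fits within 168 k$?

4×community garden uses 148 of the 168 k$ and totals 844.
No other feasible combination exceeds 844.

844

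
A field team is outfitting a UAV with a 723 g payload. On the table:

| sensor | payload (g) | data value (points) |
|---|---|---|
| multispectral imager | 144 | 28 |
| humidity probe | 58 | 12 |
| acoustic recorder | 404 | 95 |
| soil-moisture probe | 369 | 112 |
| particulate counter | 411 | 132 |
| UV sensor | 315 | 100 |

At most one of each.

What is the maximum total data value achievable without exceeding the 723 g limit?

212

Greedy by ratio would take multispectral imager + humidity probe + particulate counter: 613 g used, total 172.
Using the slack differently, soil-moisture probe + UV sensor comes to 212 at 684 g.
Runner-up acoustic recorder + UV sensor tops out at 195.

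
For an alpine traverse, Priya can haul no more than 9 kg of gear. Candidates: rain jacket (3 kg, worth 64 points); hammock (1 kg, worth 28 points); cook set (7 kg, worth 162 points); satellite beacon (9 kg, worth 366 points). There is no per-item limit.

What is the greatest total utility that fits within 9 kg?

Density check — satellite beacon 40.67, hammock 28.00, cook set 23.14 are the best per kg.
Taking satellite beacon: 9 kg used, 366 in utility.

366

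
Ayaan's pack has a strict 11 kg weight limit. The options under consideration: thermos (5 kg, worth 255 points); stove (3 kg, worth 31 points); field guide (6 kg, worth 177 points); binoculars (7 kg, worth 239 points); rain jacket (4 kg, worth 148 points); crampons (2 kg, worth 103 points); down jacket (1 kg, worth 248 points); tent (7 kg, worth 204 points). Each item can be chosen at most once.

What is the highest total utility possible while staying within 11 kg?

Taking the top-ratio items first gives thermos + stove + crampons + down jacket for 637 (11 kg).
Replace stove and crampons with rain jacket: the trade gains 14 net, giving 651 at 10 kg.
Runner-up thermos + stove + crampons + down jacket tops out at 637.

651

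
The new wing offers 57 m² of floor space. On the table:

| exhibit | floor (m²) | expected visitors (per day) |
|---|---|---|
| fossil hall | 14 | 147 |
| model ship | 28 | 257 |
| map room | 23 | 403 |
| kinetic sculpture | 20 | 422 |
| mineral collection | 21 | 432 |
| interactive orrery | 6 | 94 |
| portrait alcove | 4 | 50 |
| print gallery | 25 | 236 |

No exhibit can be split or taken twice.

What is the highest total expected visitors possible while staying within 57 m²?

Taking the top-ratio exhibits first gives kinetic sculpture + mineral collection + interactive orrery + portrait alcove for 998 (51 m²).
Replace interactive orrery and portrait alcove with fossil hall: the trade gains 3 net, giving 1001 at 55 m².

1001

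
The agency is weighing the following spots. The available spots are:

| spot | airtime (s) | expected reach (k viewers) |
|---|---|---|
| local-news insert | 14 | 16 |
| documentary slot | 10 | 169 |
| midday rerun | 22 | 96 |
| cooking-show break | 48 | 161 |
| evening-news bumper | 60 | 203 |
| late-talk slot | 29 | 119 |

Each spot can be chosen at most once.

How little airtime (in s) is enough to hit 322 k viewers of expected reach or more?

58

Look for the lowest-airtime combination reaching 322.
Taking documentary slot + cooking-show break gives 330 (≥ 322) for 58 s.
No combination under 58 s hits 322.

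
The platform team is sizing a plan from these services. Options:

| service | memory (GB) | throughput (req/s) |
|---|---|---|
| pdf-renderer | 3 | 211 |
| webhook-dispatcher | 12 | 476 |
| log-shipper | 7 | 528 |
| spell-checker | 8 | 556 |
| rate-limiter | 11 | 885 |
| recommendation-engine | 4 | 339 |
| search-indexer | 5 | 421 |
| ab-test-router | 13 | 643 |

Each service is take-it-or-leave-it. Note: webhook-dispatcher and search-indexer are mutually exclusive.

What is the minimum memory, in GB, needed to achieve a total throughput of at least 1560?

20

Minimise GB subject to total throughput ≥ 1560.
Taking rate-limiter + recommendation-engine + search-indexer gives 1645 (≥ 1560) for 20 GB.
Below 20 GB the best achievable stays under 1560.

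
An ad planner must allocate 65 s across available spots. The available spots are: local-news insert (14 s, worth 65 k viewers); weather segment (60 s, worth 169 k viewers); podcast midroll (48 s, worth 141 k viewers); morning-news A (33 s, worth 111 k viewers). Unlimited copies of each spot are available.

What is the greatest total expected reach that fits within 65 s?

260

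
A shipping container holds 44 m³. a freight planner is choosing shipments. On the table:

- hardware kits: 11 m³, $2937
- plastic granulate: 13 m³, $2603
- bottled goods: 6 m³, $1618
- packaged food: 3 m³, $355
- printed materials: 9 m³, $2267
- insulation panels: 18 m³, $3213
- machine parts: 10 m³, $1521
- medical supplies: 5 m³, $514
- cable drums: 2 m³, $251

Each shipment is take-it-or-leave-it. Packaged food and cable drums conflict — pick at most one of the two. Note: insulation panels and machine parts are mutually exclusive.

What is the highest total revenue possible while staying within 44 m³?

10035

Density check — bottled goods 269.67, hardware kits 267.00, printed materials 251.89, plastic granulate 200.23 are the best per m³.
Taking hardware kits + bottled goods + printed materials + insulation panels: 44 m³ used, 10035 in revenue.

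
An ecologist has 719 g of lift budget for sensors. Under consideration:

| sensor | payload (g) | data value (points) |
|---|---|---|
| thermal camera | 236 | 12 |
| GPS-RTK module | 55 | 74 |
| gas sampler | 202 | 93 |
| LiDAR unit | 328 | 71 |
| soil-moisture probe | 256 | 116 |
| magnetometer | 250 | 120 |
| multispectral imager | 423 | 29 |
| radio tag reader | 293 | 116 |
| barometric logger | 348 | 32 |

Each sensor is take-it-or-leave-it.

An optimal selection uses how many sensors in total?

Optimal total is 329.
One optimal bundle: gas sampler + soil-moisture probe + magnetometer (708 g).
All optima have 3 sensors.

3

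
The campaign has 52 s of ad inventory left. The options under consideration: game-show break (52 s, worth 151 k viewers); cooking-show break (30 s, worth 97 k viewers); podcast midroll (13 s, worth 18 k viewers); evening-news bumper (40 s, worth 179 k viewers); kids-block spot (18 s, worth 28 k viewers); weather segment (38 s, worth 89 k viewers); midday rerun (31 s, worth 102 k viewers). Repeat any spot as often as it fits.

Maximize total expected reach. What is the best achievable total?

179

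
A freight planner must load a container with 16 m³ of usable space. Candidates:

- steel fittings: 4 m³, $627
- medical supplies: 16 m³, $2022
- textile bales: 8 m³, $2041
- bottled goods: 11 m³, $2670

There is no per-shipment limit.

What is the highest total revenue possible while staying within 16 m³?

Ranking by ratio (revenue/m³): textile bales 255.12, bottled goods 242.73, steel fittings 156.75, medical supplies 126.38.
Best packing: 2×textile bales — 16 m³, 4082 total.
No other feasible combination exceeds 4082.

4082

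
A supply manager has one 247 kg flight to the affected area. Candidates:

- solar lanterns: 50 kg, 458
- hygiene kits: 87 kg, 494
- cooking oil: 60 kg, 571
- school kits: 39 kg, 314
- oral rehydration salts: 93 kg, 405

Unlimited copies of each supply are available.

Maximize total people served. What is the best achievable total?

4×cooking oil uses 240 of the 247 kg and totals 2284.
Every other selection either busts 247 kg or fails to beat 2284.

2284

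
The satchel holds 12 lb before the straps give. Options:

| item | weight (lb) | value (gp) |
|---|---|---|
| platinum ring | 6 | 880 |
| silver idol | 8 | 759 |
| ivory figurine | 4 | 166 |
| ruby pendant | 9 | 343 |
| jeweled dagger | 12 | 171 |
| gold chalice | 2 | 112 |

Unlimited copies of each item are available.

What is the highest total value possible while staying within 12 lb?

Best packing: 2×platinum ring — 12 lb, 1760 total.

1760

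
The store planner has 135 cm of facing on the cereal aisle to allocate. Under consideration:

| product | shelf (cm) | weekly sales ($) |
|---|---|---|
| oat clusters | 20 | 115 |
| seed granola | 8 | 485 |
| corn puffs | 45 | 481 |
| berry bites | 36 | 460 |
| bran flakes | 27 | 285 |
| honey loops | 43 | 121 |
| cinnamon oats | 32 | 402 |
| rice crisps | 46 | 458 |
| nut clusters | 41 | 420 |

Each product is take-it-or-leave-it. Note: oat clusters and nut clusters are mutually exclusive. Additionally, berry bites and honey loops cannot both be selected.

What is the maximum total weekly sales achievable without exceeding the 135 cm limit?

Ranking by ratio (weekly sales/cm): seed granola 60.62, berry bites 12.78, cinnamon oats 12.56, corn puffs 10.69.
Filling by ratio: seed granola + corn puffs + berry bites + cinnamon oats for 1828, with 14 cm left unused.
The 32 cm tied up in cinnamon oats is better spent on rice crisps — total rises to 1884 (135 cm).

1884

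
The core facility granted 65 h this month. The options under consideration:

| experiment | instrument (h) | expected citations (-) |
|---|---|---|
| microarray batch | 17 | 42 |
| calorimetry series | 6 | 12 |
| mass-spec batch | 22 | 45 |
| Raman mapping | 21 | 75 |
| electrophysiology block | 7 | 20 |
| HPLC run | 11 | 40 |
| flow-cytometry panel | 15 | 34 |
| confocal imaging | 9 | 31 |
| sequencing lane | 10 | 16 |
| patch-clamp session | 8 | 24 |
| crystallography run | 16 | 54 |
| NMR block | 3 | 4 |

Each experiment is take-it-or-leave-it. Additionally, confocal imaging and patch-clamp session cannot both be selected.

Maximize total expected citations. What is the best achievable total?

220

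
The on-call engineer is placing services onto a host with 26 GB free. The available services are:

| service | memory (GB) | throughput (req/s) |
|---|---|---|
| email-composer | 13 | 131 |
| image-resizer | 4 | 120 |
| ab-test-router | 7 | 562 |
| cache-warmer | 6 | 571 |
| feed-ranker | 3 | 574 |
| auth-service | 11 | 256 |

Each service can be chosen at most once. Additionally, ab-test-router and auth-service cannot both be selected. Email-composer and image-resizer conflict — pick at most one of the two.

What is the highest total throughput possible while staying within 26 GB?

1827

Taking image-resizer + ab-test-router + cache-warmer + feed-ranker: 20 GB used, 1827 in throughput.
An exhaustive check of the 64 subsets confirms 1827.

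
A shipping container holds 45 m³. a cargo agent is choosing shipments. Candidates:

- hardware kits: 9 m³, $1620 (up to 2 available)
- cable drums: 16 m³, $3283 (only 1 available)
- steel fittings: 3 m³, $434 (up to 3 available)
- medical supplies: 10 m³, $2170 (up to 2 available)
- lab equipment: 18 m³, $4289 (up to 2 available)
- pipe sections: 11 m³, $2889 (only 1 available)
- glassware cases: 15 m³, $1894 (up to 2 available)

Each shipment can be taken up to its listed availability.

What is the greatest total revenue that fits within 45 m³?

Ranking by ratio (revenue/m³): pipe sections 262.64, lab equipment 238.28, medical supplies 217.00.
Greedy by ratio would take 2×steel fittings + medical supplies + lab equipment + pipe sections: 45 m³ used, total 10216.
The 16 m³ tied up in 2×steel fittings and medical supplies is better spent on cable drums — total rises to 10461 (45 m³).

10461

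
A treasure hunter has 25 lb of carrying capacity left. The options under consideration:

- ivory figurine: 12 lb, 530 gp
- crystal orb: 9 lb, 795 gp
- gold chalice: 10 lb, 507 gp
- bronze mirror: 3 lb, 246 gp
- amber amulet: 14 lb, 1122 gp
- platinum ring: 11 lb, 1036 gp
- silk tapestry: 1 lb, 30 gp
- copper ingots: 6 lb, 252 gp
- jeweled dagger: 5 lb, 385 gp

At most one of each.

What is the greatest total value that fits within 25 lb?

2216

A density-first pass picks crystal orb + bronze mirror + platinum ring + silk tapestry — 2107 at 24 lb.
Replace bronze mirror and silk tapestry with jeweled dagger: the trade gains 109 net, giving 2216 at 25 lb.
That's the maximum — no swap from here does better than 2216.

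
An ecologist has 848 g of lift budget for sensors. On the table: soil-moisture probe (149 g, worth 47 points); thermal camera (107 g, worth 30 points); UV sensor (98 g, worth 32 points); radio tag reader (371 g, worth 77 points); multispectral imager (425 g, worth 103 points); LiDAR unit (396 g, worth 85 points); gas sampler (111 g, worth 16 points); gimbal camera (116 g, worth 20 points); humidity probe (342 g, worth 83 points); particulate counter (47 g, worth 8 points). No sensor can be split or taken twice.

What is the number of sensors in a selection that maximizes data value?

5

The maximum data value within 848 g is 220.
For example soil-moisture probe + thermal camera + UV sensor + multispectral imager + particulate counter achieves it, using 826 g.
All optima have 5 sensors.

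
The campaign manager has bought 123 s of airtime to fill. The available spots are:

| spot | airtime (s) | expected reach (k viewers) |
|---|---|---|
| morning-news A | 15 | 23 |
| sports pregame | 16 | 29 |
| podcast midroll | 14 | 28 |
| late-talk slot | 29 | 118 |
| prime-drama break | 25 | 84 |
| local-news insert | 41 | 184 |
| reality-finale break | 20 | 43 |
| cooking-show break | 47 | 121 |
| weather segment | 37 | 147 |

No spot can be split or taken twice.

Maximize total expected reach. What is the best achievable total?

478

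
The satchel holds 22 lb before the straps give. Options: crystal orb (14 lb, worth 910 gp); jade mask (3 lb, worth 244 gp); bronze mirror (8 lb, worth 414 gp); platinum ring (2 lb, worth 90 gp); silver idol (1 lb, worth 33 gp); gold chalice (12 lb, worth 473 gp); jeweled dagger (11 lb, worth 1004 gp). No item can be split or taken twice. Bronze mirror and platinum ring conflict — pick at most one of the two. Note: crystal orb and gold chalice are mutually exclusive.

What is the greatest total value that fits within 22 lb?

1662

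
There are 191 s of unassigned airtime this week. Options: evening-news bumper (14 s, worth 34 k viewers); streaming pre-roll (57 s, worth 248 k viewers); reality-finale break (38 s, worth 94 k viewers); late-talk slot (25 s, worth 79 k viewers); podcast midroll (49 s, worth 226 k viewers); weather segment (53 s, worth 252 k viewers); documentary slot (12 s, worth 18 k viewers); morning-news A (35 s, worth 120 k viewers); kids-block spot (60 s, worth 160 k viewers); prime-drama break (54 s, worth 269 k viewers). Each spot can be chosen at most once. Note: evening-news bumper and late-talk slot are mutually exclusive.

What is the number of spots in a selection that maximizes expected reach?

4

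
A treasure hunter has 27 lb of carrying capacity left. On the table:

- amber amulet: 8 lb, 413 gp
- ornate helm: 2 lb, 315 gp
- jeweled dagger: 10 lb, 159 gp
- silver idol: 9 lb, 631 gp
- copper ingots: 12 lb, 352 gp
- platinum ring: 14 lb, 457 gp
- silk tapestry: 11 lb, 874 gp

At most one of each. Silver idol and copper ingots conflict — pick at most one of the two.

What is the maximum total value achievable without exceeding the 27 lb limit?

1820

The ratio ordering already packs tightly: ornate helm + silver idol + silk tapestry, 22 lb, 1820.
Runner-up ornate helm + platinum ring + silk tapestry tops out at 1646.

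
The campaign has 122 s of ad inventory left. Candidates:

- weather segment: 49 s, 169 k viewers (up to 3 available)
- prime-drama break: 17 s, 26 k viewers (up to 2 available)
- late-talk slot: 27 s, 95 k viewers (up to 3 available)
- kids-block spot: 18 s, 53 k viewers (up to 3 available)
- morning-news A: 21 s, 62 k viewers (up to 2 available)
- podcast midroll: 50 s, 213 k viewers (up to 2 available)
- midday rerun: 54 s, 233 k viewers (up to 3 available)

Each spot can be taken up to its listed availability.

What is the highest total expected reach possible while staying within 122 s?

499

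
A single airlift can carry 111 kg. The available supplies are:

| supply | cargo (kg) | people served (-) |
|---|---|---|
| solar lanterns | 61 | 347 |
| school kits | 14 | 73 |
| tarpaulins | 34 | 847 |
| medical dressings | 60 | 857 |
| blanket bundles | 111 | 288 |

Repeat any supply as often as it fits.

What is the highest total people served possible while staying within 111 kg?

2541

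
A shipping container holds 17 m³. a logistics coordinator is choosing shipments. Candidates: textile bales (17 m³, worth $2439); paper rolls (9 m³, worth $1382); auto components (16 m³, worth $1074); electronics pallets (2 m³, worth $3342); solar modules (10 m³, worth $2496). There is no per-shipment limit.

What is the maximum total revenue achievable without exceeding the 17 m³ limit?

26736

Taking 8×electronics pallets: 16 m³ used, 26736 in revenue.
No other feasible combination exceeds 26736.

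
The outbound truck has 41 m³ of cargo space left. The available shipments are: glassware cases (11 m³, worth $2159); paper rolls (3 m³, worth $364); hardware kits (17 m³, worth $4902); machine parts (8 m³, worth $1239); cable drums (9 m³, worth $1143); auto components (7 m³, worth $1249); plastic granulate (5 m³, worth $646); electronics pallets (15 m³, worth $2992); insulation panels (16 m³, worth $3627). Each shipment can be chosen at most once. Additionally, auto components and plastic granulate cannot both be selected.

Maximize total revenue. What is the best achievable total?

Hardware kits + auto components + insulation panels uses 40 of the 41 m³ and totals 9778.
Nothing else feasible within 41 m³ beats 9778.

9778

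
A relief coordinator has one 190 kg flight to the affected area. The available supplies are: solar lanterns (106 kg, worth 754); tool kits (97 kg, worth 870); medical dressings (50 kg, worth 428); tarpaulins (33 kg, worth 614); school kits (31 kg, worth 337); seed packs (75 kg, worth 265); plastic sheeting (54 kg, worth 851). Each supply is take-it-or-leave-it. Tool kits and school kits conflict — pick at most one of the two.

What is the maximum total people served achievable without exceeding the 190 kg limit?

The ratio heuristic lands on medical dressings + tarpaulins + school kits + plastic sheeting (2230) but leaves 22 kg idle.
Dropping medical dressings and school kits frees 81 kg; slotting in tool kits (97 kg) lifts the total to 2335 at 184 kg.
Every other selection either busts 190 kg or breaks a pairing rule or fails to beat 2335.

2335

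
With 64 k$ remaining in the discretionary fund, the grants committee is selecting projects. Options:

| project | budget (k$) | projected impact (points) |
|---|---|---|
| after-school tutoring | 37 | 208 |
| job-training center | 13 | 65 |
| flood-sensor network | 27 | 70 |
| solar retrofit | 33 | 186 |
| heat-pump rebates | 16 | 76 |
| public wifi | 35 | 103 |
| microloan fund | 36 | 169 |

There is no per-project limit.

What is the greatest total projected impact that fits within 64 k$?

A density-first pass picks 2×job-training center + solar retrofit — 316 at 59 k$.
Dropping solar retrofit frees 33 k$; slotting in after-school tutoring (37 k$) lifts the total to 338 at 63 k$.

338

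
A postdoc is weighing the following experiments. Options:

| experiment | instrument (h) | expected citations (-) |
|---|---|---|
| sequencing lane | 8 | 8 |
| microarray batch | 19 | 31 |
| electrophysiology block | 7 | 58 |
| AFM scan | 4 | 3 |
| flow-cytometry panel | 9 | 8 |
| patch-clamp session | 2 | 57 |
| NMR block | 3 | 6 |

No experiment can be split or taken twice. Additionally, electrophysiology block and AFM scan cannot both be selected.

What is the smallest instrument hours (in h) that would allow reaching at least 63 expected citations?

5

Minimise h subject to total expected citations ≥ 63.
patch-clamp session + NMR block reaches 63 using 5 h.
Any bundle with less than 5 h falls short of 63.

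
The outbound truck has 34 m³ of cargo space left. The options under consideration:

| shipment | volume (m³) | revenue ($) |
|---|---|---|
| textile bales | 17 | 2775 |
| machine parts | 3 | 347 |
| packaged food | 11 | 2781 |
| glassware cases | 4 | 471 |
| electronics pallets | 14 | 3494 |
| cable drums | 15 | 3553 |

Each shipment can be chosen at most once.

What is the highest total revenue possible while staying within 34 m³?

7518

Taking the top-ratio shipments first gives machine parts + packaged food + glassware cases + electronics pallets for 7093 (32 m³).
The 14 m³ tied up in machine parts and packaged food is better spent on cable drums — total rises to 7518 (33 m³).
That's the maximum — no swap from here does better than 7518.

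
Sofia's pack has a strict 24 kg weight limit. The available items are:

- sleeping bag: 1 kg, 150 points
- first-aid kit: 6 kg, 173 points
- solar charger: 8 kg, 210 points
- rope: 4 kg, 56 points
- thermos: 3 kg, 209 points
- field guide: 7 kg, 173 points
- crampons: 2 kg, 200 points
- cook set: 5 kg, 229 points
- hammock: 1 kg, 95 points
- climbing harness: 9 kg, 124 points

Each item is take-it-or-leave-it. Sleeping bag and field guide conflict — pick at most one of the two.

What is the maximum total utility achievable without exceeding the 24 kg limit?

A density-first pass picks sleeping bag + first-aid kit + rope + thermos + crampons + cook set + hammock — 1112 at 22 kg.
Replace first-aid kit with solar charger: the trade gains 37 net, giving 1149 at 24 kg.
The closest alternative, sleeping bag + first-aid kit + rope + thermos + crampons + cook set + hammock, reaches only 1112.

1149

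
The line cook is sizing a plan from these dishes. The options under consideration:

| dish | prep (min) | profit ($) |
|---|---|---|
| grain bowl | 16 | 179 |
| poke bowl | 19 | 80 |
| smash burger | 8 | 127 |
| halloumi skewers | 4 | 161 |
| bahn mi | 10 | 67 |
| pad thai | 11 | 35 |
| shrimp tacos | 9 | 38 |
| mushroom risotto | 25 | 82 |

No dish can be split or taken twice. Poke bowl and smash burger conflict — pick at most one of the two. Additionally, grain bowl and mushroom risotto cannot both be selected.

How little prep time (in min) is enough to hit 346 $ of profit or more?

22

Minimise min subject to total profit ≥ 346.
smash burger + halloumi skewers + bahn mi: 355 profit at 22 min.
No combination under 22 min hits 346.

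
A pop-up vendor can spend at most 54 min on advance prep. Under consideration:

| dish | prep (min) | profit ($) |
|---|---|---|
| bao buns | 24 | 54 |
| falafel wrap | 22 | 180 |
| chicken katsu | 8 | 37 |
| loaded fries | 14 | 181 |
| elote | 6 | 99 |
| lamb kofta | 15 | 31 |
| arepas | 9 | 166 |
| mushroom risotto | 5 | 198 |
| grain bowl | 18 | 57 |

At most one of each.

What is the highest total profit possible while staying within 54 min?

725

The ratio heuristic lands on chicken katsu + loaded fries + elote + arepas + mushroom risotto (681) but leaves 12 min idle.
Dropping chicken katsu and elote frees 14 min; slotting in falafel wrap (22 min) lifts the total to 725 at 50 min.
No other feasible combination exceeds 725.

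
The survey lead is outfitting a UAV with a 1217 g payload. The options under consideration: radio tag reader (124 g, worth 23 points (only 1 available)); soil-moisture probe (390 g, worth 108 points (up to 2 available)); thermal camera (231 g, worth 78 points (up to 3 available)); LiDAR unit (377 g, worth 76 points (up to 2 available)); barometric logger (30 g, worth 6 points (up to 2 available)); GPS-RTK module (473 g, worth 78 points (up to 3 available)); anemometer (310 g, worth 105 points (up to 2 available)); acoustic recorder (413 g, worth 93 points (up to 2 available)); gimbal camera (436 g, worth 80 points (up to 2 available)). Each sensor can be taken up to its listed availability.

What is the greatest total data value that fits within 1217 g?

By data value per g: anemometer 0.34, thermal camera 0.34, soil-moisture probe 0.28, acoustic recorder 0.23 lead.
A density-first pass picks 2×thermal camera + 2×barometric logger + 2×anemometer — 378 at 1142 g.
Replace 2×barometric logger with radio tag reader: the trade gains 11 net, giving 389 at 1206 g.

389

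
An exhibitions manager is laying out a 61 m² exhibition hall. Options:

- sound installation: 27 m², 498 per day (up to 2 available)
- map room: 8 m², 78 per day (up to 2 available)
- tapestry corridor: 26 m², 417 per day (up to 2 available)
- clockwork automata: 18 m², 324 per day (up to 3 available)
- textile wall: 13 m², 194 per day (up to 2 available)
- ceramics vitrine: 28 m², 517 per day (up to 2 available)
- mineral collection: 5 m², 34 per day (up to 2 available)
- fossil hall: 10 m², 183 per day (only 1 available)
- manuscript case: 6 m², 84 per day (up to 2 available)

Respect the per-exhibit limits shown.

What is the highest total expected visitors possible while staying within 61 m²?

A density-first pass picks 2×ceramics vitrine + mineral collection — 1068 at 61 m².
Replace ceramics vitrine and mineral collection with sound installation + manuscript case: the trade gains 31 net, giving 1099 at 61 m².
No other feasible combination exceeds 1099.

1099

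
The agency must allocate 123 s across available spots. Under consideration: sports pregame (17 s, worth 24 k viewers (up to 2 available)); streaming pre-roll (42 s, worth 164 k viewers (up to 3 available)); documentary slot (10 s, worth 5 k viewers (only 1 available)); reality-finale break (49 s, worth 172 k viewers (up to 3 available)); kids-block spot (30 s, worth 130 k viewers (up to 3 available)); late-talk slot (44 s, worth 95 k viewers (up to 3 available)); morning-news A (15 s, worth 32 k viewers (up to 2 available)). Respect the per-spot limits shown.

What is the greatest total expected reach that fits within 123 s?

466

Taking the top-ratio spots first gives 3×kids-block spot + 2×morning-news A for 454 (120 s).
Replace 2×kids-block spot and 2×morning-news A with streaming pre-roll + reality-finale break: the trade gains 12 net, giving 466 at 121 s.
No other feasible combination exceeds 466.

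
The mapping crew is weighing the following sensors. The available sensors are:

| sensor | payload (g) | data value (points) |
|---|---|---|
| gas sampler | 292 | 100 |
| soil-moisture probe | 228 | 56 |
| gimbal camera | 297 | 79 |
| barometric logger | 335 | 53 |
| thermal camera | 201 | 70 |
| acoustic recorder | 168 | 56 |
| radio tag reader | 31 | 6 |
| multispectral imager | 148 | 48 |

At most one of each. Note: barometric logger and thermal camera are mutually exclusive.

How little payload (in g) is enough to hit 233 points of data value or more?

Look for the lowest-payload combination reaching 233.
Taking gas sampler + gimbal camera + acoustic recorder gives 235 (≥ 233) for 757 g.
No combination under 757 g hits 233.

757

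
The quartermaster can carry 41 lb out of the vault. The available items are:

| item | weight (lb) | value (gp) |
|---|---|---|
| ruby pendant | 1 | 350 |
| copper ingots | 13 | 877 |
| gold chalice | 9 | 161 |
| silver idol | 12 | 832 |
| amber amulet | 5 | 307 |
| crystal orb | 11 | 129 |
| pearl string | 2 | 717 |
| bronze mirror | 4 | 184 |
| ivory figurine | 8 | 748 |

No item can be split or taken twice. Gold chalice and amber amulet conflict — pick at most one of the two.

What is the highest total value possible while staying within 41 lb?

3831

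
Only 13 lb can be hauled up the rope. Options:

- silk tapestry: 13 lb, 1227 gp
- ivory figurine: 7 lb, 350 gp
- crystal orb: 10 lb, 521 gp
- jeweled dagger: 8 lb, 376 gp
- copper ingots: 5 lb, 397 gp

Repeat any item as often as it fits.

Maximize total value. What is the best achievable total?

Best packing: silk tapestry — 13 lb, 1227 total.

1227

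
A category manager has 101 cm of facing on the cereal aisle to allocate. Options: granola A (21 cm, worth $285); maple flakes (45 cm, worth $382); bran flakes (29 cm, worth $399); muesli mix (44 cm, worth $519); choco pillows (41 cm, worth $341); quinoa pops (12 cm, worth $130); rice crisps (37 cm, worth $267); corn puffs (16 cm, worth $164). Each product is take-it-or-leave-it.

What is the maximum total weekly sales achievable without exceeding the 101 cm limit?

Filling by ratio: granola A + bran flakes + muesli mix for 1203, with 7 cm left unused.
Replace granola A with quinoa pops + corn puffs: the trade gains 9 net, giving 1212 at 101 cm.

1212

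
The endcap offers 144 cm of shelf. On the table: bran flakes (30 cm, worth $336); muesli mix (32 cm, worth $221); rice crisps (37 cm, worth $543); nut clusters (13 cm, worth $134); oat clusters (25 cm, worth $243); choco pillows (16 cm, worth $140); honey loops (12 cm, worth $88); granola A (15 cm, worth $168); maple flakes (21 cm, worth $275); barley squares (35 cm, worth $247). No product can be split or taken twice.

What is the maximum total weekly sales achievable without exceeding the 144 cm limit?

By weekly sales per cm: rice crisps 14.68, maple flakes 13.10, bran flakes 11.20 lead.
Taking the top-ratio products first gives bran flakes + rice crisps + nut clusters + oat clusters + granola A + maple flakes for 1699 (141 cm).
Replace nut clusters with choco pillows: the trade gains 6 net, giving 1705 at 144 cm.
An exhaustive check of the 1024 subsets confirms 1705.

1705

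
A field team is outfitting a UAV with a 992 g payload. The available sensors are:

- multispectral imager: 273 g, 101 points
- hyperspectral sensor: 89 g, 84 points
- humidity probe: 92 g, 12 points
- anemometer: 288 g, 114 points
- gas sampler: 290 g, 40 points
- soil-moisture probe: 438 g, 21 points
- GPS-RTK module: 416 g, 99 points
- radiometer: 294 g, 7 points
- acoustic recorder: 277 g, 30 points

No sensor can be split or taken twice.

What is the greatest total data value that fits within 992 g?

339

The ratio ordering already packs tightly: multispectral imager + hyperspectral sensor + anemometer + gas sampler, 940 g, 339.
The spare 52 g is too small for any remaining sensor, and no exchange beats 339.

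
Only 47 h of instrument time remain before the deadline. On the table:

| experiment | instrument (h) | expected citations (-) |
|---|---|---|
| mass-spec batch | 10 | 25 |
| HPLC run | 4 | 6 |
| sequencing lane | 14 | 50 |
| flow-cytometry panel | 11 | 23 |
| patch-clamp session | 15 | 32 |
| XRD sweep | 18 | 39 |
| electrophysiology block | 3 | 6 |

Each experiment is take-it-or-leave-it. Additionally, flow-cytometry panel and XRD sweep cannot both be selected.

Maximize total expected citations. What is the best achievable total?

121

By expected citations per h: sequencing lane 3.57, mass-spec batch 2.50, XRD sweep 2.17, patch-clamp session 2.13 lead.
A density-first pass picks mass-spec batch + sequencing lane + XRD sweep + electrophysiology block — 120 at 45 h.
Dropping mass-spec batch and electrophysiology block frees 13 h; slotting in patch-clamp session (15 h) lifts the total to 121 at 47 h.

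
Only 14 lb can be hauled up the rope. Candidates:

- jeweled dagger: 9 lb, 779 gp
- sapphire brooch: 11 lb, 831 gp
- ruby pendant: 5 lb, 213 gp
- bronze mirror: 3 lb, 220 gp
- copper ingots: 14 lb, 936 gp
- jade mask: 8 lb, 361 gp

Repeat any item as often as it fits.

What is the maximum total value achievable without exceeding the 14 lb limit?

1051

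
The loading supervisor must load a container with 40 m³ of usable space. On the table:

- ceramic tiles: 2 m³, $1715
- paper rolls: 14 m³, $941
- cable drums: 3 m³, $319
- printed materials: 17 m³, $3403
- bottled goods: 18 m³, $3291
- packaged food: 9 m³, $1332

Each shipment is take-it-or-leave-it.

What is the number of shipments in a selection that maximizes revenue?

4

The maximum revenue within 40 m³ is 8728.
For example ceramic tiles + cable drums + printed materials + bottled goods achieves it, using 40 m³.
All optima have 4 shipments.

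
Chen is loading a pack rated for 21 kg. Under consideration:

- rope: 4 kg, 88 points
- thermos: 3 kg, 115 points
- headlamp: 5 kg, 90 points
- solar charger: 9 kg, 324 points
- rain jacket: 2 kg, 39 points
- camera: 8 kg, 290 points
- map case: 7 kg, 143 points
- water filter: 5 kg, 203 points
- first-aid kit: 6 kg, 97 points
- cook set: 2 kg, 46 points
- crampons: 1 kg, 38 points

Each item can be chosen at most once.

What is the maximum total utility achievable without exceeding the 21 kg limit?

767

Density check — water filter 40.60, thermos 38.33, crampons 38.00 are the best per kg.
Taking the top-ratio items first gives thermos + rain jacket + camera + water filter + cook set + crampons for 731 (21 kg).
Replace rain jacket and water filter and cook set with solar charger: the trade gains 36 net, giving 767 at 21 kg.
Nothing else within 21 kg beats 767.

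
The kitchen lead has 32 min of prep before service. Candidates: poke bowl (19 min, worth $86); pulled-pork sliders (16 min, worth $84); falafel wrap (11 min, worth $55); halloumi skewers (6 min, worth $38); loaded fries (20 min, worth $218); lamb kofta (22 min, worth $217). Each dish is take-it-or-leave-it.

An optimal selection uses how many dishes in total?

Optimal total is 273.
One optimal bundle: falafel wrap + loaded fries (31 min).
All optima have 2 dishes.

2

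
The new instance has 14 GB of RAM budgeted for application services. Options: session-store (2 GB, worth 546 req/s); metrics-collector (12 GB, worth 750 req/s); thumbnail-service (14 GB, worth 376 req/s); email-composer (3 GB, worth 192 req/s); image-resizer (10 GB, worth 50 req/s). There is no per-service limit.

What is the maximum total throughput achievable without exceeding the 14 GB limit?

Ranking by ratio (throughput/GB): session-store 273.00, email-composer 64.00, metrics-collector 62.50.
7×session-store uses 14 of the 14 GB and totals 3822.
That's the maximum — no swap from here does better than 3822.

3822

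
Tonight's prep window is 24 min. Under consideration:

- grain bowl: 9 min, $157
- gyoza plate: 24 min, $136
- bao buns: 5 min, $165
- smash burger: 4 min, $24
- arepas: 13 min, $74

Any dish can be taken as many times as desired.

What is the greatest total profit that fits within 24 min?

684

Ranking by ratio (profit/min): bao buns 33.00, grain bowl 17.44, smash burger 6.00.
Best packing: 4×bao buns + smash burger — 24 min, 684 total.
That's the maximum — no swap from here does better than 684.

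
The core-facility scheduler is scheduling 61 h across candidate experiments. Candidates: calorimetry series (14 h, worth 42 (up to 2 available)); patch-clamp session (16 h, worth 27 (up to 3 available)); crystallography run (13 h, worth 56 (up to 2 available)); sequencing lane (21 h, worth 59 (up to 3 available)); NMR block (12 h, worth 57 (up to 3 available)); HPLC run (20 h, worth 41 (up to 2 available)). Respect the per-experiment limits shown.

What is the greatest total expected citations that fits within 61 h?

230

Greedy by ratio would take crystallography run + 3×NMR block: 49 h used, total 227.
Dropping crystallography run frees 13 h; slotting in sequencing lane (21 h) lifts the total to 230 at 57 h.
Every other selection either busts 61 h or exceeds an availability limit or fails to beat 230.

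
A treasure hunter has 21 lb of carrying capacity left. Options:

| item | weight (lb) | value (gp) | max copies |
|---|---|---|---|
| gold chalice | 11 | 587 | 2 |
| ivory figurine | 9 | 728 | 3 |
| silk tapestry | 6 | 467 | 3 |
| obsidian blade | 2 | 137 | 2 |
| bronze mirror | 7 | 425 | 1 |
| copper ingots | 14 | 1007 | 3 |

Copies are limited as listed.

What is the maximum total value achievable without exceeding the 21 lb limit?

1662

Density check — ivory figurine 80.89, silk tapestry 77.83, copper ingots 71.93 are the best per lb.
Filling by ratio: 2×ivory figurine + obsidian blade for 1593, with 1 lb left unused.
Replace ivory figurine and obsidian blade with 2×silk tapestry: the trade gains 69 net, giving 1662 at 21 lb.
Every other selection either busts 21 lb or exceeds an availability limit or fails to beat 1662.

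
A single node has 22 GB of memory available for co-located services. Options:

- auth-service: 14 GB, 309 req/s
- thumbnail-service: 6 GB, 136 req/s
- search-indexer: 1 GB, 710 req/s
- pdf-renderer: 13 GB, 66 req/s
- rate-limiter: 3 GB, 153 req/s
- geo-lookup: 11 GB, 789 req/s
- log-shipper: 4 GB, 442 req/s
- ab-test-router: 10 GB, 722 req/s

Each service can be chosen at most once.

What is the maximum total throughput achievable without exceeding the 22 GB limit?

2221

Taking the top-ratio services first gives search-indexer + rate-limiter + log-shipper + ab-test-router for 2027 (18 GB).
Dropping rate-limiter and log-shipper frees 7 GB; slotting in geo-lookup (11 GB) lifts the total to 2221 at 22 GB.
Runner-up search-indexer + rate-limiter + geo-lookup + log-shipper tops out at 2094.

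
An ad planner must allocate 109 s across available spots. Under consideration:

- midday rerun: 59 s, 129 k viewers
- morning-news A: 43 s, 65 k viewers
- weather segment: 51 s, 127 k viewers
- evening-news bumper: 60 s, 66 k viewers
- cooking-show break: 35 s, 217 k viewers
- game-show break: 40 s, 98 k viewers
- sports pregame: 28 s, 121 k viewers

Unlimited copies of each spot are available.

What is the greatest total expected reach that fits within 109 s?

3×cooking-show break uses 105 of the 109 s and totals 651.
That's the maximum — no swap from here does better than 651.

651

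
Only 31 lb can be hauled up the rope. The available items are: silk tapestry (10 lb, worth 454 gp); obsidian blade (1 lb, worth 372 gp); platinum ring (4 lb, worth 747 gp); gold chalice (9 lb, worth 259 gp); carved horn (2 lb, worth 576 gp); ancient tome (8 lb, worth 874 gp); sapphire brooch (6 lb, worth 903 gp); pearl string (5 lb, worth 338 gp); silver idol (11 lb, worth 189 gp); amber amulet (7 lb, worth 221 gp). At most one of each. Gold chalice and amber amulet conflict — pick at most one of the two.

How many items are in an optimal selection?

6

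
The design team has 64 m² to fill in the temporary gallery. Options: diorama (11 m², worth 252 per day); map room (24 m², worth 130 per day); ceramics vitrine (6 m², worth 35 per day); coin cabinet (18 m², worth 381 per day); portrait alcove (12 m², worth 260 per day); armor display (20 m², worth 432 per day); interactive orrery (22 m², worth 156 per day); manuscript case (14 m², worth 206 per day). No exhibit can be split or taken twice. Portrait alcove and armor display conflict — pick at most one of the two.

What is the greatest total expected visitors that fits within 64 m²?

Taking diorama + coin cabinet + armor display + manuscript case: 63 m² used, 1271 in expected visitors.
The closest alternative, diorama + ceramics vitrine + coin cabinet + portrait alcove + manuscript case, reaches only 1134.

1271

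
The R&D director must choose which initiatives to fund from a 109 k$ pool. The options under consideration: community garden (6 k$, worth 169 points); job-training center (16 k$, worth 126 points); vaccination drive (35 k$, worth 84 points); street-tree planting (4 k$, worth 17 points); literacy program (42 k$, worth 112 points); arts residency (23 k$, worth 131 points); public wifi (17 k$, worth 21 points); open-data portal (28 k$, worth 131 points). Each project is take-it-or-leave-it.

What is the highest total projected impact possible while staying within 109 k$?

641

Density check — community garden 28.17, job-training center 7.88, arts residency 5.70 are the best per k$.
Filling by ratio: community garden + job-training center + street-tree planting + arts residency + public wifi + open-data portal for 595, with 15 k$ left unused.
Dropping street-tree planting and public wifi frees 21 k$; slotting in vaccination drive (35 k$) lifts the total to 641 at 108 k$.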